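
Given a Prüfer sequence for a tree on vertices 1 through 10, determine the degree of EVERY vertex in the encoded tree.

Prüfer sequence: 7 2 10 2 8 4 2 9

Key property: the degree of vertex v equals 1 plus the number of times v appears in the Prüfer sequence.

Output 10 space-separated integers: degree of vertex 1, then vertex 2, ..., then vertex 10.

Answer: 1 4 1 2 1 1 2 2 2 2

Derivation:
p_1 = 7: count[7] becomes 1
p_2 = 2: count[2] becomes 1
p_3 = 10: count[10] becomes 1
p_4 = 2: count[2] becomes 2
p_5 = 8: count[8] becomes 1
p_6 = 4: count[4] becomes 1
p_7 = 2: count[2] becomes 3
p_8 = 9: count[9] becomes 1
Degrees (1 + count): deg[1]=1+0=1, deg[2]=1+3=4, deg[3]=1+0=1, deg[4]=1+1=2, deg[5]=1+0=1, deg[6]=1+0=1, deg[7]=1+1=2, deg[8]=1+1=2, deg[9]=1+1=2, deg[10]=1+1=2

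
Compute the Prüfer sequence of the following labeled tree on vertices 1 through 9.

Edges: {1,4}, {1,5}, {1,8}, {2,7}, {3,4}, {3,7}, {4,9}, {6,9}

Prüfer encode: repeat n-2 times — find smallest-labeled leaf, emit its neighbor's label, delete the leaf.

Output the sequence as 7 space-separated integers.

Step 1: leaves = {2,5,6,8}. Remove smallest leaf 2, emit neighbor 7.
Step 2: leaves = {5,6,7,8}. Remove smallest leaf 5, emit neighbor 1.
Step 3: leaves = {6,7,8}. Remove smallest leaf 6, emit neighbor 9.
Step 4: leaves = {7,8,9}. Remove smallest leaf 7, emit neighbor 3.
Step 5: leaves = {3,8,9}. Remove smallest leaf 3, emit neighbor 4.
Step 6: leaves = {8,9}. Remove smallest leaf 8, emit neighbor 1.
Step 7: leaves = {1,9}. Remove smallest leaf 1, emit neighbor 4.
Done: 2 vertices remain (4, 9). Sequence = [7 1 9 3 4 1 4]

Answer: 7 1 9 3 4 1 4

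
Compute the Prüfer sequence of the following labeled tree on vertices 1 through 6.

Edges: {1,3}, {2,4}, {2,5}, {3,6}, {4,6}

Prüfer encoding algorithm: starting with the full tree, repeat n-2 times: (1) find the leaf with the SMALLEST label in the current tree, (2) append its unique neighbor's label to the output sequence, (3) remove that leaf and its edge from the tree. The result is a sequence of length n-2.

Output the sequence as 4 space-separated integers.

Step 1: leaves = {1,5}. Remove smallest leaf 1, emit neighbor 3.
Step 2: leaves = {3,5}. Remove smallest leaf 3, emit neighbor 6.
Step 3: leaves = {5,6}. Remove smallest leaf 5, emit neighbor 2.
Step 4: leaves = {2,6}. Remove smallest leaf 2, emit neighbor 4.
Done: 2 vertices remain (4, 6). Sequence = [3 6 2 4]

Answer: 3 6 2 4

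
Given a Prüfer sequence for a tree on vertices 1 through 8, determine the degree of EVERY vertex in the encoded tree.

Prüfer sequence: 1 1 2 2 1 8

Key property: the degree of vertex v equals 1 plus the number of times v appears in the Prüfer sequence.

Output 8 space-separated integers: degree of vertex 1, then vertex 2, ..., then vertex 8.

Answer: 4 3 1 1 1 1 1 2

Derivation:
p_1 = 1: count[1] becomes 1
p_2 = 1: count[1] becomes 2
p_3 = 2: count[2] becomes 1
p_4 = 2: count[2] becomes 2
p_5 = 1: count[1] becomes 3
p_6 = 8: count[8] becomes 1
Degrees (1 + count): deg[1]=1+3=4, deg[2]=1+2=3, deg[3]=1+0=1, deg[4]=1+0=1, deg[5]=1+0=1, deg[6]=1+0=1, deg[7]=1+0=1, deg[8]=1+1=2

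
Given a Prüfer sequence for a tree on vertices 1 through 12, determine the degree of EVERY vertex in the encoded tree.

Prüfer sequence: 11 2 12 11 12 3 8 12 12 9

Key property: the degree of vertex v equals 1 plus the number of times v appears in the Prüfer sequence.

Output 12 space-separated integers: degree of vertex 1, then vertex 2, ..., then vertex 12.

Answer: 1 2 2 1 1 1 1 2 2 1 3 5

Derivation:
p_1 = 11: count[11] becomes 1
p_2 = 2: count[2] becomes 1
p_3 = 12: count[12] becomes 1
p_4 = 11: count[11] becomes 2
p_5 = 12: count[12] becomes 2
p_6 = 3: count[3] becomes 1
p_7 = 8: count[8] becomes 1
p_8 = 12: count[12] becomes 3
p_9 = 12: count[12] becomes 4
p_10 = 9: count[9] becomes 1
Degrees (1 + count): deg[1]=1+0=1, deg[2]=1+1=2, deg[3]=1+1=2, deg[4]=1+0=1, deg[5]=1+0=1, deg[6]=1+0=1, deg[7]=1+0=1, deg[8]=1+1=2, deg[9]=1+1=2, deg[10]=1+0=1, deg[11]=1+2=3, deg[12]=1+4=5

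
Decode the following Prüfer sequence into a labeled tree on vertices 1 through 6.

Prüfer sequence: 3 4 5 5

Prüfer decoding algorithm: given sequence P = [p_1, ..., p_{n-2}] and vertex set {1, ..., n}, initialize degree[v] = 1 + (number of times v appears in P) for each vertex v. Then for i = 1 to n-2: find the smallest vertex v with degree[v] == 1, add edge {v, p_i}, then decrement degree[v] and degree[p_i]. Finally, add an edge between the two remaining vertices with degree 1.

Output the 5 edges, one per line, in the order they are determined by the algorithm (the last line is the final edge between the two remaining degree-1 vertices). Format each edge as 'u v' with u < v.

Answer: 1 3
2 4
3 5
4 5
5 6

Derivation:
Initial degrees: {1:1, 2:1, 3:2, 4:2, 5:3, 6:1}
Step 1: smallest deg-1 vertex = 1, p_1 = 3. Add edge {1,3}. Now deg[1]=0, deg[3]=1.
Step 2: smallest deg-1 vertex = 2, p_2 = 4. Add edge {2,4}. Now deg[2]=0, deg[4]=1.
Step 3: smallest deg-1 vertex = 3, p_3 = 5. Add edge {3,5}. Now deg[3]=0, deg[5]=2.
Step 4: smallest deg-1 vertex = 4, p_4 = 5. Add edge {4,5}. Now deg[4]=0, deg[5]=1.
Final: two remaining deg-1 vertices are 5, 6. Add edge {5,6}.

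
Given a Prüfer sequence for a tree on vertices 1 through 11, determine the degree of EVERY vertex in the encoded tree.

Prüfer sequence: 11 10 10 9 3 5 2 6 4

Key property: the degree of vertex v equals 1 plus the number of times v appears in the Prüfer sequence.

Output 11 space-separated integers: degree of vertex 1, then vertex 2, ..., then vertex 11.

p_1 = 11: count[11] becomes 1
p_2 = 10: count[10] becomes 1
p_3 = 10: count[10] becomes 2
p_4 = 9: count[9] becomes 1
p_5 = 3: count[3] becomes 1
p_6 = 5: count[5] becomes 1
p_7 = 2: count[2] becomes 1
p_8 = 6: count[6] becomes 1
p_9 = 4: count[4] becomes 1
Degrees (1 + count): deg[1]=1+0=1, deg[2]=1+1=2, deg[3]=1+1=2, deg[4]=1+1=2, deg[5]=1+1=2, deg[6]=1+1=2, deg[7]=1+0=1, deg[8]=1+0=1, deg[9]=1+1=2, deg[10]=1+2=3, deg[11]=1+1=2

Answer: 1 2 2 2 2 2 1 1 2 3 2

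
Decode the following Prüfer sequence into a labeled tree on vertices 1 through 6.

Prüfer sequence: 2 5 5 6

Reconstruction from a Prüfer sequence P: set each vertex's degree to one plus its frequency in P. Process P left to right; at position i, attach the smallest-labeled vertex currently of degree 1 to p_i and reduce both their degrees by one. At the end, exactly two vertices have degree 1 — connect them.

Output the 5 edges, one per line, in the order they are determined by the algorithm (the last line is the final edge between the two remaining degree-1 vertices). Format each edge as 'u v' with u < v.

Answer: 1 2
2 5
3 5
4 6
5 6

Derivation:
Initial degrees: {1:1, 2:2, 3:1, 4:1, 5:3, 6:2}
Step 1: smallest deg-1 vertex = 1, p_1 = 2. Add edge {1,2}. Now deg[1]=0, deg[2]=1.
Step 2: smallest deg-1 vertex = 2, p_2 = 5. Add edge {2,5}. Now deg[2]=0, deg[5]=2.
Step 3: smallest deg-1 vertex = 3, p_3 = 5. Add edge {3,5}. Now deg[3]=0, deg[5]=1.
Step 4: smallest deg-1 vertex = 4, p_4 = 6. Add edge {4,6}. Now deg[4]=0, deg[6]=1.
Final: two remaining deg-1 vertices are 5, 6. Add edge {5,6}.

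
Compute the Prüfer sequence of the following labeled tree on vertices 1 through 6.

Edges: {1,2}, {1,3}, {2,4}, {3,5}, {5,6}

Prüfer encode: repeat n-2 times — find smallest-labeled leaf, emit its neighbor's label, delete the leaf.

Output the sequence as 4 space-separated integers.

Step 1: leaves = {4,6}. Remove smallest leaf 4, emit neighbor 2.
Step 2: leaves = {2,6}. Remove smallest leaf 2, emit neighbor 1.
Step 3: leaves = {1,6}. Remove smallest leaf 1, emit neighbor 3.
Step 4: leaves = {3,6}. Remove smallest leaf 3, emit neighbor 5.
Done: 2 vertices remain (5, 6). Sequence = [2 1 3 5]

Answer: 2 1 3 5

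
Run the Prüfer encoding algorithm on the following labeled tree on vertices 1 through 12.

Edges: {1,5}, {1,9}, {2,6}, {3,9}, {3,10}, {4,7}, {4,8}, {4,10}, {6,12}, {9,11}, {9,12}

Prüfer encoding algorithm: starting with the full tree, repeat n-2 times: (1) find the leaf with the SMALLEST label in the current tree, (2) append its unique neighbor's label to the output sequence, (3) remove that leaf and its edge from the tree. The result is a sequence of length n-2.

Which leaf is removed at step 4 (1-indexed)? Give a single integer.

Step 1: current leaves = {2,5,7,8,11}. Remove leaf 2 (neighbor: 6).
Step 2: current leaves = {5,6,7,8,11}. Remove leaf 5 (neighbor: 1).
Step 3: current leaves = {1,6,7,8,11}. Remove leaf 1 (neighbor: 9).
Step 4: current leaves = {6,7,8,11}. Remove leaf 6 (neighbor: 12).

Answer: 6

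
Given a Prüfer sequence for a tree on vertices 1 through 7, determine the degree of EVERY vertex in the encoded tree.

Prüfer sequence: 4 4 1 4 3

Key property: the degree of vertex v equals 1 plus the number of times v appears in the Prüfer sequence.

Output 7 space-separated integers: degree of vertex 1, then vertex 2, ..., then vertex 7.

p_1 = 4: count[4] becomes 1
p_2 = 4: count[4] becomes 2
p_3 = 1: count[1] becomes 1
p_4 = 4: count[4] becomes 3
p_5 = 3: count[3] becomes 1
Degrees (1 + count): deg[1]=1+1=2, deg[2]=1+0=1, deg[3]=1+1=2, deg[4]=1+3=4, deg[5]=1+0=1, deg[6]=1+0=1, deg[7]=1+0=1

Answer: 2 1 2 4 1 1 1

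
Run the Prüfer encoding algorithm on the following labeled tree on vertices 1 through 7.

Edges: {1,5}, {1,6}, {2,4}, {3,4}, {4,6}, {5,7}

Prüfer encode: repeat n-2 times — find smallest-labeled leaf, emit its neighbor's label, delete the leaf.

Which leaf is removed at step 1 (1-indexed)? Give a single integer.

Step 1: current leaves = {2,3,7}. Remove leaf 2 (neighbor: 4).

Answer: 2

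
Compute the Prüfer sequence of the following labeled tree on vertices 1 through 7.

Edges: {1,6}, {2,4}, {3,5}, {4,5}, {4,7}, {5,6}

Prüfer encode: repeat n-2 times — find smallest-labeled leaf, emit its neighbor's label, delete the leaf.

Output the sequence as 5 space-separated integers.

Answer: 6 4 5 5 4

Derivation:
Step 1: leaves = {1,2,3,7}. Remove smallest leaf 1, emit neighbor 6.
Step 2: leaves = {2,3,6,7}. Remove smallest leaf 2, emit neighbor 4.
Step 3: leaves = {3,6,7}. Remove smallest leaf 3, emit neighbor 5.
Step 4: leaves = {6,7}. Remove smallest leaf 6, emit neighbor 5.
Step 5: leaves = {5,7}. Remove smallest leaf 5, emit neighbor 4.
Done: 2 vertices remain (4, 7). Sequence = [6 4 5 5 4]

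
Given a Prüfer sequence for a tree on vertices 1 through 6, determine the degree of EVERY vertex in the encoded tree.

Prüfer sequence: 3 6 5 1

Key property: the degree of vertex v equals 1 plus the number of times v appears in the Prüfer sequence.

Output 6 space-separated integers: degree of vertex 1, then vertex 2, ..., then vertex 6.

p_1 = 3: count[3] becomes 1
p_2 = 6: count[6] becomes 1
p_3 = 5: count[5] becomes 1
p_4 = 1: count[1] becomes 1
Degrees (1 + count): deg[1]=1+1=2, deg[2]=1+0=1, deg[3]=1+1=2, deg[4]=1+0=1, deg[5]=1+1=2, deg[6]=1+1=2

Answer: 2 1 2 1 2 2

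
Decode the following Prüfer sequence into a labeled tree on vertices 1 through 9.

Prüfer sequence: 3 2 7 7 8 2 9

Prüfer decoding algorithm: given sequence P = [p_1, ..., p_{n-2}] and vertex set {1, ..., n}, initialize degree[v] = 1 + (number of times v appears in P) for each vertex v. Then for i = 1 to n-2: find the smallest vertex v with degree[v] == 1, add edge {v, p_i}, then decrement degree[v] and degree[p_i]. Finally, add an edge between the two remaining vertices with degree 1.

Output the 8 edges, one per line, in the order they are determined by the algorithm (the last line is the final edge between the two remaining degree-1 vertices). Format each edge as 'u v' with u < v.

Answer: 1 3
2 3
4 7
5 7
6 8
2 7
2 9
8 9

Derivation:
Initial degrees: {1:1, 2:3, 3:2, 4:1, 5:1, 6:1, 7:3, 8:2, 9:2}
Step 1: smallest deg-1 vertex = 1, p_1 = 3. Add edge {1,3}. Now deg[1]=0, deg[3]=1.
Step 2: smallest deg-1 vertex = 3, p_2 = 2. Add edge {2,3}. Now deg[3]=0, deg[2]=2.
Step 3: smallest deg-1 vertex = 4, p_3 = 7. Add edge {4,7}. Now deg[4]=0, deg[7]=2.
Step 4: smallest deg-1 vertex = 5, p_4 = 7. Add edge {5,7}. Now deg[5]=0, deg[7]=1.
Step 5: smallest deg-1 vertex = 6, p_5 = 8. Add edge {6,8}. Now deg[6]=0, deg[8]=1.
Step 6: smallest deg-1 vertex = 7, p_6 = 2. Add edge {2,7}. Now deg[7]=0, deg[2]=1.
Step 7: smallest deg-1 vertex = 2, p_7 = 9. Add edge {2,9}. Now deg[2]=0, deg[9]=1.
Final: two remaining deg-1 vertices are 8, 9. Add edge {8,9}.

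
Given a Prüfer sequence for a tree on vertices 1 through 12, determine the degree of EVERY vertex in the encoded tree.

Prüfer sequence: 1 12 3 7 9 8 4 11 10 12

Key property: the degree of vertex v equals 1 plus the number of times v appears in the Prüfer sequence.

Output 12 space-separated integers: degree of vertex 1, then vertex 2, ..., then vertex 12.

p_1 = 1: count[1] becomes 1
p_2 = 12: count[12] becomes 1
p_3 = 3: count[3] becomes 1
p_4 = 7: count[7] becomes 1
p_5 = 9: count[9] becomes 1
p_6 = 8: count[8] becomes 1
p_7 = 4: count[4] becomes 1
p_8 = 11: count[11] becomes 1
p_9 = 10: count[10] becomes 1
p_10 = 12: count[12] becomes 2
Degrees (1 + count): deg[1]=1+1=2, deg[2]=1+0=1, deg[3]=1+1=2, deg[4]=1+1=2, deg[5]=1+0=1, deg[6]=1+0=1, deg[7]=1+1=2, deg[8]=1+1=2, deg[9]=1+1=2, deg[10]=1+1=2, deg[11]=1+1=2, deg[12]=1+2=3

Answer: 2 1 2 2 1 1 2 2 2 2 2 3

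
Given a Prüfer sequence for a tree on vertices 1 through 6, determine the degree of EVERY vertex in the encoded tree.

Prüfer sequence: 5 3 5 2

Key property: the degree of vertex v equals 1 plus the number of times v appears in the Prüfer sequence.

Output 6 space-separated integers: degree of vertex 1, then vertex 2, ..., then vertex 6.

Answer: 1 2 2 1 3 1

Derivation:
p_1 = 5: count[5] becomes 1
p_2 = 3: count[3] becomes 1
p_3 = 5: count[5] becomes 2
p_4 = 2: count[2] becomes 1
Degrees (1 + count): deg[1]=1+0=1, deg[2]=1+1=2, deg[3]=1+1=2, deg[4]=1+0=1, deg[5]=1+2=3, deg[6]=1+0=1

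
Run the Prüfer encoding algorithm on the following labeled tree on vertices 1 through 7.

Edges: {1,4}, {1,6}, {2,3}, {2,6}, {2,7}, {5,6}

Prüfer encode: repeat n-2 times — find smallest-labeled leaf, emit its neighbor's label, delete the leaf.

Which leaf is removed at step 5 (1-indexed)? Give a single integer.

Answer: 6

Derivation:
Step 1: current leaves = {3,4,5,7}. Remove leaf 3 (neighbor: 2).
Step 2: current leaves = {4,5,7}. Remove leaf 4 (neighbor: 1).
Step 3: current leaves = {1,5,7}. Remove leaf 1 (neighbor: 6).
Step 4: current leaves = {5,7}. Remove leaf 5 (neighbor: 6).
Step 5: current leaves = {6,7}. Remove leaf 6 (neighbor: 2).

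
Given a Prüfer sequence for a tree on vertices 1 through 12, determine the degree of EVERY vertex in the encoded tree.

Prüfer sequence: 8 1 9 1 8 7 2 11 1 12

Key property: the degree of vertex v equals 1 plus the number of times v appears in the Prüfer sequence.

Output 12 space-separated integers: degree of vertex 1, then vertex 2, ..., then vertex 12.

Answer: 4 2 1 1 1 1 2 3 2 1 2 2

Derivation:
p_1 = 8: count[8] becomes 1
p_2 = 1: count[1] becomes 1
p_3 = 9: count[9] becomes 1
p_4 = 1: count[1] becomes 2
p_5 = 8: count[8] becomes 2
p_6 = 7: count[7] becomes 1
p_7 = 2: count[2] becomes 1
p_8 = 11: count[11] becomes 1
p_9 = 1: count[1] becomes 3
p_10 = 12: count[12] becomes 1
Degrees (1 + count): deg[1]=1+3=4, deg[2]=1+1=2, deg[3]=1+0=1, deg[4]=1+0=1, deg[5]=1+0=1, deg[6]=1+0=1, deg[7]=1+1=2, deg[8]=1+2=3, deg[9]=1+1=2, deg[10]=1+0=1, deg[11]=1+1=2, deg[12]=1+1=2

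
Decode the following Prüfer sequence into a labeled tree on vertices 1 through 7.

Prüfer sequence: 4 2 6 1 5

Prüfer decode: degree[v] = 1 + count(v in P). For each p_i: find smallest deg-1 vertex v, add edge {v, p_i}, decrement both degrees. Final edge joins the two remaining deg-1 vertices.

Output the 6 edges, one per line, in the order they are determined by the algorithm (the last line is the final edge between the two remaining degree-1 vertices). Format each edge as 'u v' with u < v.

Answer: 3 4
2 4
2 6
1 6
1 5
5 7

Derivation:
Initial degrees: {1:2, 2:2, 3:1, 4:2, 5:2, 6:2, 7:1}
Step 1: smallest deg-1 vertex = 3, p_1 = 4. Add edge {3,4}. Now deg[3]=0, deg[4]=1.
Step 2: smallest deg-1 vertex = 4, p_2 = 2. Add edge {2,4}. Now deg[4]=0, deg[2]=1.
Step 3: smallest deg-1 vertex = 2, p_3 = 6. Add edge {2,6}. Now deg[2]=0, deg[6]=1.
Step 4: smallest deg-1 vertex = 6, p_4 = 1. Add edge {1,6}. Now deg[6]=0, deg[1]=1.
Step 5: smallest deg-1 vertex = 1, p_5 = 5. Add edge {1,5}. Now deg[1]=0, deg[5]=1.
Final: two remaining deg-1 vertices are 5, 7. Add edge {5,7}.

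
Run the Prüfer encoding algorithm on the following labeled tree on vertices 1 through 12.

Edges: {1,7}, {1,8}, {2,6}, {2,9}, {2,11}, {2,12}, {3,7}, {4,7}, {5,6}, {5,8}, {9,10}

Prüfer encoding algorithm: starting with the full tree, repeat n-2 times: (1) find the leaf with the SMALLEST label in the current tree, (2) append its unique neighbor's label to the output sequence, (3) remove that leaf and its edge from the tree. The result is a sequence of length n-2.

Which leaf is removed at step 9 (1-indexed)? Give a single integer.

Answer: 9

Derivation:
Step 1: current leaves = {3,4,10,11,12}. Remove leaf 3 (neighbor: 7).
Step 2: current leaves = {4,10,11,12}. Remove leaf 4 (neighbor: 7).
Step 3: current leaves = {7,10,11,12}. Remove leaf 7 (neighbor: 1).
Step 4: current leaves = {1,10,11,12}. Remove leaf 1 (neighbor: 8).
Step 5: current leaves = {8,10,11,12}. Remove leaf 8 (neighbor: 5).
Step 6: current leaves = {5,10,11,12}. Remove leaf 5 (neighbor: 6).
Step 7: current leaves = {6,10,11,12}. Remove leaf 6 (neighbor: 2).
Step 8: current leaves = {10,11,12}. Remove leaf 10 (neighbor: 9).
Step 9: current leaves = {9,11,12}. Remove leaf 9 (neighbor: 2).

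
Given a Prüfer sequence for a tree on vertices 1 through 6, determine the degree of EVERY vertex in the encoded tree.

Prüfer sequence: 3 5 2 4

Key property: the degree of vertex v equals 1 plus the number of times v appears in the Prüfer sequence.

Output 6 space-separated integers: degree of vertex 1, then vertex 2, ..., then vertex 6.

p_1 = 3: count[3] becomes 1
p_2 = 5: count[5] becomes 1
p_3 = 2: count[2] becomes 1
p_4 = 4: count[4] becomes 1
Degrees (1 + count): deg[1]=1+0=1, deg[2]=1+1=2, deg[3]=1+1=2, deg[4]=1+1=2, deg[5]=1+1=2, deg[6]=1+0=1

Answer: 1 2 2 2 2 1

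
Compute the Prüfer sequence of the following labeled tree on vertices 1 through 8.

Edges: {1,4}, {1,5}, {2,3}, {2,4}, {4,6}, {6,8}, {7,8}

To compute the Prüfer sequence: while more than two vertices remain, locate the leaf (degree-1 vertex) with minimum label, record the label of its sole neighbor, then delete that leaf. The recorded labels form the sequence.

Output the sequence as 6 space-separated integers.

Answer: 2 4 1 4 6 8

Derivation:
Step 1: leaves = {3,5,7}. Remove smallest leaf 3, emit neighbor 2.
Step 2: leaves = {2,5,7}. Remove smallest leaf 2, emit neighbor 4.
Step 3: leaves = {5,7}. Remove smallest leaf 5, emit neighbor 1.
Step 4: leaves = {1,7}. Remove smallest leaf 1, emit neighbor 4.
Step 5: leaves = {4,7}. Remove smallest leaf 4, emit neighbor 6.
Step 6: leaves = {6,7}. Remove smallest leaf 6, emit neighbor 8.
Done: 2 vertices remain (7, 8). Sequence = [2 4 1 4 6 8]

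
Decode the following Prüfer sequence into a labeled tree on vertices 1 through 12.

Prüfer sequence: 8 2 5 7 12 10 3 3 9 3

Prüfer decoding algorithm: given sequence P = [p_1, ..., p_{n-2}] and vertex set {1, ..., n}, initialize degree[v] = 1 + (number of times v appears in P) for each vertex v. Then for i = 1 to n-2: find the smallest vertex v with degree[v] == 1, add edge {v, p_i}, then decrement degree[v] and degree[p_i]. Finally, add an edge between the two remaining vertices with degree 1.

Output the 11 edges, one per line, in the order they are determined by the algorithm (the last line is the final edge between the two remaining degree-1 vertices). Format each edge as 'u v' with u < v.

Answer: 1 8
2 4
2 5
5 7
6 12
7 10
3 8
3 10
9 11
3 9
3 12

Derivation:
Initial degrees: {1:1, 2:2, 3:4, 4:1, 5:2, 6:1, 7:2, 8:2, 9:2, 10:2, 11:1, 12:2}
Step 1: smallest deg-1 vertex = 1, p_1 = 8. Add edge {1,8}. Now deg[1]=0, deg[8]=1.
Step 2: smallest deg-1 vertex = 4, p_2 = 2. Add edge {2,4}. Now deg[4]=0, deg[2]=1.
Step 3: smallest deg-1 vertex = 2, p_3 = 5. Add edge {2,5}. Now deg[2]=0, deg[5]=1.
Step 4: smallest deg-1 vertex = 5, p_4 = 7. Add edge {5,7}. Now deg[5]=0, deg[7]=1.
Step 5: smallest deg-1 vertex = 6, p_5 = 12. Add edge {6,12}. Now deg[6]=0, deg[12]=1.
Step 6: smallest deg-1 vertex = 7, p_6 = 10. Add edge {7,10}. Now deg[7]=0, deg[10]=1.
Step 7: smallest deg-1 vertex = 8, p_7 = 3. Add edge {3,8}. Now deg[8]=0, deg[3]=3.
Step 8: smallest deg-1 vertex = 10, p_8 = 3. Add edge {3,10}. Now deg[10]=0, deg[3]=2.
Step 9: smallest deg-1 vertex = 11, p_9 = 9. Add edge {9,11}. Now deg[11]=0, deg[9]=1.
Step 10: smallest deg-1 vertex = 9, p_10 = 3. Add edge {3,9}. Now deg[9]=0, deg[3]=1.
Final: two remaining deg-1 vertices are 3, 12. Add edge {3,12}.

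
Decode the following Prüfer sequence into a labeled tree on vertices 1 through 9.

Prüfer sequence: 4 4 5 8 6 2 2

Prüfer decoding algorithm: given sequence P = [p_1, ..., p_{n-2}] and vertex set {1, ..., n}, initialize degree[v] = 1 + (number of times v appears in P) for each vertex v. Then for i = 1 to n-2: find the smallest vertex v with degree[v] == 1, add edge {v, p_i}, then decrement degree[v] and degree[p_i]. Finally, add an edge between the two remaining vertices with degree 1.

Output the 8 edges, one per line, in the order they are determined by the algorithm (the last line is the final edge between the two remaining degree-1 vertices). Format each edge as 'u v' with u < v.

Answer: 1 4
3 4
4 5
5 8
6 7
2 6
2 8
2 9

Derivation:
Initial degrees: {1:1, 2:3, 3:1, 4:3, 5:2, 6:2, 7:1, 8:2, 9:1}
Step 1: smallest deg-1 vertex = 1, p_1 = 4. Add edge {1,4}. Now deg[1]=0, deg[4]=2.
Step 2: smallest deg-1 vertex = 3, p_2 = 4. Add edge {3,4}. Now deg[3]=0, deg[4]=1.
Step 3: smallest deg-1 vertex = 4, p_3 = 5. Add edge {4,5}. Now deg[4]=0, deg[5]=1.
Step 4: smallest deg-1 vertex = 5, p_4 = 8. Add edge {5,8}. Now deg[5]=0, deg[8]=1.
Step 5: smallest deg-1 vertex = 7, p_5 = 6. Add edge {6,7}. Now deg[7]=0, deg[6]=1.
Step 6: smallest deg-1 vertex = 6, p_6 = 2. Add edge {2,6}. Now deg[6]=0, deg[2]=2.
Step 7: smallest deg-1 vertex = 8, p_7 = 2. Add edge {2,8}. Now deg[8]=0, deg[2]=1.
Final: two remaining deg-1 vertices are 2, 9. Add edge {2,9}.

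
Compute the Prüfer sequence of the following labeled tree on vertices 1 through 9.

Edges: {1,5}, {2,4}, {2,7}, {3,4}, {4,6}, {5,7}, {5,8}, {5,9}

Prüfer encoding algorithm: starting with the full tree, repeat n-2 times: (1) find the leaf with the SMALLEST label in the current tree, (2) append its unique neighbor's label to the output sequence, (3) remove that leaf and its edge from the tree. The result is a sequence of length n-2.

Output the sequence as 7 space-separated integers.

Answer: 5 4 4 2 7 5 5

Derivation:
Step 1: leaves = {1,3,6,8,9}. Remove smallest leaf 1, emit neighbor 5.
Step 2: leaves = {3,6,8,9}. Remove smallest leaf 3, emit neighbor 4.
Step 3: leaves = {6,8,9}. Remove smallest leaf 6, emit neighbor 4.
Step 4: leaves = {4,8,9}. Remove smallest leaf 4, emit neighbor 2.
Step 5: leaves = {2,8,9}. Remove smallest leaf 2, emit neighbor 7.
Step 6: leaves = {7,8,9}. Remove smallest leaf 7, emit neighbor 5.
Step 7: leaves = {8,9}. Remove smallest leaf 8, emit neighbor 5.
Done: 2 vertices remain (5, 9). Sequence = [5 4 4 2 7 5 5]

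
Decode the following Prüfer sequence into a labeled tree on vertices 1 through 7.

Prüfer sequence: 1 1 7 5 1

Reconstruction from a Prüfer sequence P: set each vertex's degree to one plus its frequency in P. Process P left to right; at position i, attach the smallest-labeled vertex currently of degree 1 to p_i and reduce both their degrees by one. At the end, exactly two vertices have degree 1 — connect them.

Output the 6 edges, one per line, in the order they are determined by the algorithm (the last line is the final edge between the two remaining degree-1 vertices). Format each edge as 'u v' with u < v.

Answer: 1 2
1 3
4 7
5 6
1 5
1 7

Derivation:
Initial degrees: {1:4, 2:1, 3:1, 4:1, 5:2, 6:1, 7:2}
Step 1: smallest deg-1 vertex = 2, p_1 = 1. Add edge {1,2}. Now deg[2]=0, deg[1]=3.
Step 2: smallest deg-1 vertex = 3, p_2 = 1. Add edge {1,3}. Now deg[3]=0, deg[1]=2.
Step 3: smallest deg-1 vertex = 4, p_3 = 7. Add edge {4,7}. Now deg[4]=0, deg[7]=1.
Step 4: smallest deg-1 vertex = 6, p_4 = 5. Add edge {5,6}. Now deg[6]=0, deg[5]=1.
Step 5: smallest deg-1 vertex = 5, p_5 = 1. Add edge {1,5}. Now deg[5]=0, deg[1]=1.
Final: two remaining deg-1 vertices are 1, 7. Add edge {1,7}.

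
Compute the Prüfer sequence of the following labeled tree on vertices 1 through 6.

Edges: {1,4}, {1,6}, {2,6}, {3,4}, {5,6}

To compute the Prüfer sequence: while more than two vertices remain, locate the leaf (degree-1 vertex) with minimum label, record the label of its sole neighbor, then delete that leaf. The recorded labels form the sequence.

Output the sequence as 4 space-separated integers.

Answer: 6 4 1 6

Derivation:
Step 1: leaves = {2,3,5}. Remove smallest leaf 2, emit neighbor 6.
Step 2: leaves = {3,5}. Remove smallest leaf 3, emit neighbor 4.
Step 3: leaves = {4,5}. Remove smallest leaf 4, emit neighbor 1.
Step 4: leaves = {1,5}. Remove smallest leaf 1, emit neighbor 6.
Done: 2 vertices remain (5, 6). Sequence = [6 4 1 6]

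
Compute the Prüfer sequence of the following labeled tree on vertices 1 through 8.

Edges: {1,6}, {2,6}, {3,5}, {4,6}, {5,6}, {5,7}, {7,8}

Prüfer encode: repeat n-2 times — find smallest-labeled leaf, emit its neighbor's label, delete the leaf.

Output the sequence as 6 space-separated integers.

Answer: 6 6 5 6 5 7

Derivation:
Step 1: leaves = {1,2,3,4,8}. Remove smallest leaf 1, emit neighbor 6.
Step 2: leaves = {2,3,4,8}. Remove smallest leaf 2, emit neighbor 6.
Step 3: leaves = {3,4,8}. Remove smallest leaf 3, emit neighbor 5.
Step 4: leaves = {4,8}. Remove smallest leaf 4, emit neighbor 6.
Step 5: leaves = {6,8}. Remove smallest leaf 6, emit neighbor 5.
Step 6: leaves = {5,8}. Remove smallest leaf 5, emit neighbor 7.
Done: 2 vertices remain (7, 8). Sequence = [6 6 5 6 5 7]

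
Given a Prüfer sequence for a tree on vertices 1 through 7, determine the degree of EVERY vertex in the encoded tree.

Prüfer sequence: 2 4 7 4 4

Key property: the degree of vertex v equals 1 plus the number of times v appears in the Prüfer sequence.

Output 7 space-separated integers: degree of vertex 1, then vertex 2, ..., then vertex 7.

Answer: 1 2 1 4 1 1 2

Derivation:
p_1 = 2: count[2] becomes 1
p_2 = 4: count[4] becomes 1
p_3 = 7: count[7] becomes 1
p_4 = 4: count[4] becomes 2
p_5 = 4: count[4] becomes 3
Degrees (1 + count): deg[1]=1+0=1, deg[2]=1+1=2, deg[3]=1+0=1, deg[4]=1+3=4, deg[5]=1+0=1, deg[6]=1+0=1, deg[7]=1+1=2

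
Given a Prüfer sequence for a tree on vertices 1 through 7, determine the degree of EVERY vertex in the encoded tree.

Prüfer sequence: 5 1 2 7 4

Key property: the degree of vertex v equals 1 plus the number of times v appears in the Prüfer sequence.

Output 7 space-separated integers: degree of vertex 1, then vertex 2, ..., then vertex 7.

p_1 = 5: count[5] becomes 1
p_2 = 1: count[1] becomes 1
p_3 = 2: count[2] becomes 1
p_4 = 7: count[7] becomes 1
p_5 = 4: count[4] becomes 1
Degrees (1 + count): deg[1]=1+1=2, deg[2]=1+1=2, deg[3]=1+0=1, deg[4]=1+1=2, deg[5]=1+1=2, deg[6]=1+0=1, deg[7]=1+1=2

Answer: 2 2 1 2 2 1 2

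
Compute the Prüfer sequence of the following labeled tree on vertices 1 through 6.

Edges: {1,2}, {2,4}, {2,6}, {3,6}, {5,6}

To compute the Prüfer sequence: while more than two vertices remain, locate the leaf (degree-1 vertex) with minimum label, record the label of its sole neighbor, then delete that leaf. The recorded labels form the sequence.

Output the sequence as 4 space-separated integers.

Answer: 2 6 2 6

Derivation:
Step 1: leaves = {1,3,4,5}. Remove smallest leaf 1, emit neighbor 2.
Step 2: leaves = {3,4,5}. Remove smallest leaf 3, emit neighbor 6.
Step 3: leaves = {4,5}. Remove smallest leaf 4, emit neighbor 2.
Step 4: leaves = {2,5}. Remove smallest leaf 2, emit neighbor 6.
Done: 2 vertices remain (5, 6). Sequence = [2 6 2 6]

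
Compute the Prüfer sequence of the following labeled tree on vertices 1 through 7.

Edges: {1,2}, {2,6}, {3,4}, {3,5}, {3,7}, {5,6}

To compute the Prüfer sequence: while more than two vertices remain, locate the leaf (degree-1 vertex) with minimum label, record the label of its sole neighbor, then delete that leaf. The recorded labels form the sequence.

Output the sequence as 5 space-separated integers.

Step 1: leaves = {1,4,7}. Remove smallest leaf 1, emit neighbor 2.
Step 2: leaves = {2,4,7}. Remove smallest leaf 2, emit neighbor 6.
Step 3: leaves = {4,6,7}. Remove smallest leaf 4, emit neighbor 3.
Step 4: leaves = {6,7}. Remove smallest leaf 6, emit neighbor 5.
Step 5: leaves = {5,7}. Remove smallest leaf 5, emit neighbor 3.
Done: 2 vertices remain (3, 7). Sequence = [2 6 3 5 3]

Answer: 2 6 3 5 3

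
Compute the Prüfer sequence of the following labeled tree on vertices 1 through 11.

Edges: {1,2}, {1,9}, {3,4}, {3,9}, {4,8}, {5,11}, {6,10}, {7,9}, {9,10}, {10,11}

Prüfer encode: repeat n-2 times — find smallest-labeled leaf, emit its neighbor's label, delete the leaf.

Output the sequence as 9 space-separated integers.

Step 1: leaves = {2,5,6,7,8}. Remove smallest leaf 2, emit neighbor 1.
Step 2: leaves = {1,5,6,7,8}. Remove smallest leaf 1, emit neighbor 9.
Step 3: leaves = {5,6,7,8}. Remove smallest leaf 5, emit neighbor 11.
Step 4: leaves = {6,7,8,11}. Remove smallest leaf 6, emit neighbor 10.
Step 5: leaves = {7,8,11}. Remove smallest leaf 7, emit neighbor 9.
Step 6: leaves = {8,11}. Remove smallest leaf 8, emit neighbor 4.
Step 7: leaves = {4,11}. Remove smallest leaf 4, emit neighbor 3.
Step 8: leaves = {3,11}. Remove smallest leaf 3, emit neighbor 9.
Step 9: leaves = {9,11}. Remove smallest leaf 9, emit neighbor 10.
Done: 2 vertices remain (10, 11). Sequence = [1 9 11 10 9 4 3 9 10]

Answer: 1 9 11 10 9 4 3 9 10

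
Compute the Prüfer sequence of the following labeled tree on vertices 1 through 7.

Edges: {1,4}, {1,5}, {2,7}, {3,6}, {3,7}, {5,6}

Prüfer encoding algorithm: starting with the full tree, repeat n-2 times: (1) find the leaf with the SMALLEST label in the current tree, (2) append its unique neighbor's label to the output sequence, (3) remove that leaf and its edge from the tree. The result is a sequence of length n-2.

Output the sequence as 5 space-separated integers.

Step 1: leaves = {2,4}. Remove smallest leaf 2, emit neighbor 7.
Step 2: leaves = {4,7}. Remove smallest leaf 4, emit neighbor 1.
Step 3: leaves = {1,7}. Remove smallest leaf 1, emit neighbor 5.
Step 4: leaves = {5,7}. Remove smallest leaf 5, emit neighbor 6.
Step 5: leaves = {6,7}. Remove smallest leaf 6, emit neighbor 3.
Done: 2 vertices remain (3, 7). Sequence = [7 1 5 6 3]

Answer: 7 1 5 6 3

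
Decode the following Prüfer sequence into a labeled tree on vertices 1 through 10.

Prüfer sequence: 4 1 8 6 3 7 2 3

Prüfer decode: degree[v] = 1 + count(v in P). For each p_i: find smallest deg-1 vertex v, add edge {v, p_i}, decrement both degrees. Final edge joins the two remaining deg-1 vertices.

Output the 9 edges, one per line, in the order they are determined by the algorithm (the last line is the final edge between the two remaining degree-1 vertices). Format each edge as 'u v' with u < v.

Answer: 4 5
1 4
1 8
6 8
3 6
7 9
2 7
2 3
3 10

Derivation:
Initial degrees: {1:2, 2:2, 3:3, 4:2, 5:1, 6:2, 7:2, 8:2, 9:1, 10:1}
Step 1: smallest deg-1 vertex = 5, p_1 = 4. Add edge {4,5}. Now deg[5]=0, deg[4]=1.
Step 2: smallest deg-1 vertex = 4, p_2 = 1. Add edge {1,4}. Now deg[4]=0, deg[1]=1.
Step 3: smallest deg-1 vertex = 1, p_3 = 8. Add edge {1,8}. Now deg[1]=0, deg[8]=1.
Step 4: smallest deg-1 vertex = 8, p_4 = 6. Add edge {6,8}. Now deg[8]=0, deg[6]=1.
Step 5: smallest deg-1 vertex = 6, p_5 = 3. Add edge {3,6}. Now deg[6]=0, deg[3]=2.
Step 6: smallest deg-1 vertex = 9, p_6 = 7. Add edge {7,9}. Now deg[9]=0, deg[7]=1.
Step 7: smallest deg-1 vertex = 7, p_7 = 2. Add edge {2,7}. Now deg[7]=0, deg[2]=1.
Step 8: smallest deg-1 vertex = 2, p_8 = 3. Add edge {2,3}. Now deg[2]=0, deg[3]=1.
Final: two remaining deg-1 vertices are 3, 10. Add edge {3,10}.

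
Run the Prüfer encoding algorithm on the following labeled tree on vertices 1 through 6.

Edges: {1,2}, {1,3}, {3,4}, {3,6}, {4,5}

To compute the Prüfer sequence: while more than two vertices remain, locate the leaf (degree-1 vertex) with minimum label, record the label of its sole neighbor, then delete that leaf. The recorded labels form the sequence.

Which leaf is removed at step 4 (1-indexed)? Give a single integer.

Answer: 4

Derivation:
Step 1: current leaves = {2,5,6}. Remove leaf 2 (neighbor: 1).
Step 2: current leaves = {1,5,6}. Remove leaf 1 (neighbor: 3).
Step 3: current leaves = {5,6}. Remove leaf 5 (neighbor: 4).
Step 4: current leaves = {4,6}. Remove leaf 4 (neighbor: 3).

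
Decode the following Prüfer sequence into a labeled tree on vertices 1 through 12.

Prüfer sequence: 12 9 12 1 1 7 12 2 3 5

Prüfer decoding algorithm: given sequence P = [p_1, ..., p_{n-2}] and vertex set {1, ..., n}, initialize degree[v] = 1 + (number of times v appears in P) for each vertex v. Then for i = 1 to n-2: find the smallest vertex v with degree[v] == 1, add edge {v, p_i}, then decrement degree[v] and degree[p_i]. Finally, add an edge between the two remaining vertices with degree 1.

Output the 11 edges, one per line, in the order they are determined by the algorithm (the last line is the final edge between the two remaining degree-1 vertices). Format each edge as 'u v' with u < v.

Initial degrees: {1:3, 2:2, 3:2, 4:1, 5:2, 6:1, 7:2, 8:1, 9:2, 10:1, 11:1, 12:4}
Step 1: smallest deg-1 vertex = 4, p_1 = 12. Add edge {4,12}. Now deg[4]=0, deg[12]=3.
Step 2: smallest deg-1 vertex = 6, p_2 = 9. Add edge {6,9}. Now deg[6]=0, deg[9]=1.
Step 3: smallest deg-1 vertex = 8, p_3 = 12. Add edge {8,12}. Now deg[8]=0, deg[12]=2.
Step 4: smallest deg-1 vertex = 9, p_4 = 1. Add edge {1,9}. Now deg[9]=0, deg[1]=2.
Step 5: smallest deg-1 vertex = 10, p_5 = 1. Add edge {1,10}. Now deg[10]=0, deg[1]=1.
Step 6: smallest deg-1 vertex = 1, p_6 = 7. Add edge {1,7}. Now deg[1]=0, deg[7]=1.
Step 7: smallest deg-1 vertex = 7, p_7 = 12. Add edge {7,12}. Now deg[7]=0, deg[12]=1.
Step 8: smallest deg-1 vertex = 11, p_8 = 2. Add edge {2,11}. Now deg[11]=0, deg[2]=1.
Step 9: smallest deg-1 vertex = 2, p_9 = 3. Add edge {2,3}. Now deg[2]=0, deg[3]=1.
Step 10: smallest deg-1 vertex = 3, p_10 = 5. Add edge {3,5}. Now deg[3]=0, deg[5]=1.
Final: two remaining deg-1 vertices are 5, 12. Add edge {5,12}.

Answer: 4 12
6 9
8 12
1 9
1 10
1 7
7 12
2 11
2 3
3 5
5 12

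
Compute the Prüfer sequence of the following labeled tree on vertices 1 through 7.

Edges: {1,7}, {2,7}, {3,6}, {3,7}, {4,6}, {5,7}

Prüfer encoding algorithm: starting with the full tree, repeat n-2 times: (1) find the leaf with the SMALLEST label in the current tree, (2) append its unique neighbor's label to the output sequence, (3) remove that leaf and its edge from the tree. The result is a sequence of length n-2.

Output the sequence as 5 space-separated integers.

Answer: 7 7 6 7 3

Derivation:
Step 1: leaves = {1,2,4,5}. Remove smallest leaf 1, emit neighbor 7.
Step 2: leaves = {2,4,5}. Remove smallest leaf 2, emit neighbor 7.
Step 3: leaves = {4,5}. Remove smallest leaf 4, emit neighbor 6.
Step 4: leaves = {5,6}. Remove smallest leaf 5, emit neighbor 7.
Step 5: leaves = {6,7}. Remove smallest leaf 6, emit neighbor 3.
Done: 2 vertices remain (3, 7). Sequence = [7 7 6 7 3]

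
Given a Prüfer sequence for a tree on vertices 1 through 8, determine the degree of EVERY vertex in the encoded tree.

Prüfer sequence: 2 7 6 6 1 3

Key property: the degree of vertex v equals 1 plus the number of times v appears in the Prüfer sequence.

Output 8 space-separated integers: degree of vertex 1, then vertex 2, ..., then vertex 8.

Answer: 2 2 2 1 1 3 2 1

Derivation:
p_1 = 2: count[2] becomes 1
p_2 = 7: count[7] becomes 1
p_3 = 6: count[6] becomes 1
p_4 = 6: count[6] becomes 2
p_5 = 1: count[1] becomes 1
p_6 = 3: count[3] becomes 1
Degrees (1 + count): deg[1]=1+1=2, deg[2]=1+1=2, deg[3]=1+1=2, deg[4]=1+0=1, deg[5]=1+0=1, deg[6]=1+2=3, deg[7]=1+1=2, deg[8]=1+0=1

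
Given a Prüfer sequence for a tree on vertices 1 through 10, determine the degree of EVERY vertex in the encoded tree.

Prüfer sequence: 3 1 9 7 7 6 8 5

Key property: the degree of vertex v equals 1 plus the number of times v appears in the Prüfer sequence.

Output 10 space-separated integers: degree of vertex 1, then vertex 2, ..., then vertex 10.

Answer: 2 1 2 1 2 2 3 2 2 1

Derivation:
p_1 = 3: count[3] becomes 1
p_2 = 1: count[1] becomes 1
p_3 = 9: count[9] becomes 1
p_4 = 7: count[7] becomes 1
p_5 = 7: count[7] becomes 2
p_6 = 6: count[6] becomes 1
p_7 = 8: count[8] becomes 1
p_8 = 5: count[5] becomes 1
Degrees (1 + count): deg[1]=1+1=2, deg[2]=1+0=1, deg[3]=1+1=2, deg[4]=1+0=1, deg[5]=1+1=2, deg[6]=1+1=2, deg[7]=1+2=3, deg[8]=1+1=2, deg[9]=1+1=2, deg[10]=1+0=1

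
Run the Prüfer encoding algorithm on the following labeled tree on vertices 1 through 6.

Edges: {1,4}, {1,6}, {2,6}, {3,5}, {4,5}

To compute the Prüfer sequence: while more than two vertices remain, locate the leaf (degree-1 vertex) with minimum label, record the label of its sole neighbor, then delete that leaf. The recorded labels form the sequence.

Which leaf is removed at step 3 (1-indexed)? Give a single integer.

Answer: 5

Derivation:
Step 1: current leaves = {2,3}. Remove leaf 2 (neighbor: 6).
Step 2: current leaves = {3,6}. Remove leaf 3 (neighbor: 5).
Step 3: current leaves = {5,6}. Remove leaf 5 (neighbor: 4).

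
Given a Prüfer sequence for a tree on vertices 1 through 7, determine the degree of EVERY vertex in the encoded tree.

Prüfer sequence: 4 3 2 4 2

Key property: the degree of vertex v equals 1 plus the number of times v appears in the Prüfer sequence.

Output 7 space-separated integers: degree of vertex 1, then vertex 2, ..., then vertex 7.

Answer: 1 3 2 3 1 1 1

Derivation:
p_1 = 4: count[4] becomes 1
p_2 = 3: count[3] becomes 1
p_3 = 2: count[2] becomes 1
p_4 = 4: count[4] becomes 2
p_5 = 2: count[2] becomes 2
Degrees (1 + count): deg[1]=1+0=1, deg[2]=1+2=3, deg[3]=1+1=2, deg[4]=1+2=3, deg[5]=1+0=1, deg[6]=1+0=1, deg[7]=1+0=1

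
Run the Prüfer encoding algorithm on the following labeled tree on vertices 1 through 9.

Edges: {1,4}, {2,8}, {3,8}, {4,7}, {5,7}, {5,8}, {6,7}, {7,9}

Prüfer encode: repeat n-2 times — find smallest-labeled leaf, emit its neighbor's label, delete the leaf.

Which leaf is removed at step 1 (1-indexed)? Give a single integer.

Step 1: current leaves = {1,2,3,6,9}. Remove leaf 1 (neighbor: 4).

Answer: 1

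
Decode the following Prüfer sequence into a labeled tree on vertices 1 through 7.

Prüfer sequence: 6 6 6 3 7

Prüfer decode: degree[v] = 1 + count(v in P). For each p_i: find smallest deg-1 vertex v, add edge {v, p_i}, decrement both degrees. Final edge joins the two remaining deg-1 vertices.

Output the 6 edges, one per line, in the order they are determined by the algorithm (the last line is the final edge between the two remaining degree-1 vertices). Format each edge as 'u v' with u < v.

Answer: 1 6
2 6
4 6
3 5
3 7
6 7

Derivation:
Initial degrees: {1:1, 2:1, 3:2, 4:1, 5:1, 6:4, 7:2}
Step 1: smallest deg-1 vertex = 1, p_1 = 6. Add edge {1,6}. Now deg[1]=0, deg[6]=3.
Step 2: smallest deg-1 vertex = 2, p_2 = 6. Add edge {2,6}. Now deg[2]=0, deg[6]=2.
Step 3: smallest deg-1 vertex = 4, p_3 = 6. Add edge {4,6}. Now deg[4]=0, deg[6]=1.
Step 4: smallest deg-1 vertex = 5, p_4 = 3. Add edge {3,5}. Now deg[5]=0, deg[3]=1.
Step 5: smallest deg-1 vertex = 3, p_5 = 7. Add edge {3,7}. Now deg[3]=0, deg[7]=1.
Final: two remaining deg-1 vertices are 6, 7. Add edge {6,7}.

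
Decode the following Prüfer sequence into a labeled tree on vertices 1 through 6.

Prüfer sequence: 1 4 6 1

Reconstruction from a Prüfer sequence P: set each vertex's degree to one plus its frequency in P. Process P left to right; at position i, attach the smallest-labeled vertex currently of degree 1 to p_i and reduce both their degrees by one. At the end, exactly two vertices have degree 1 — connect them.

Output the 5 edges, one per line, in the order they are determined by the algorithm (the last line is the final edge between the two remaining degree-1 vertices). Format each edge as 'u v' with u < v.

Answer: 1 2
3 4
4 6
1 5
1 6

Derivation:
Initial degrees: {1:3, 2:1, 3:1, 4:2, 5:1, 6:2}
Step 1: smallest deg-1 vertex = 2, p_1 = 1. Add edge {1,2}. Now deg[2]=0, deg[1]=2.
Step 2: smallest deg-1 vertex = 3, p_2 = 4. Add edge {3,4}. Now deg[3]=0, deg[4]=1.
Step 3: smallest deg-1 vertex = 4, p_3 = 6. Add edge {4,6}. Now deg[4]=0, deg[6]=1.
Step 4: smallest deg-1 vertex = 5, p_4 = 1. Add edge {1,5}. Now deg[5]=0, deg[1]=1.
Final: two remaining deg-1 vertices are 1, 6. Add edge {1,6}.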